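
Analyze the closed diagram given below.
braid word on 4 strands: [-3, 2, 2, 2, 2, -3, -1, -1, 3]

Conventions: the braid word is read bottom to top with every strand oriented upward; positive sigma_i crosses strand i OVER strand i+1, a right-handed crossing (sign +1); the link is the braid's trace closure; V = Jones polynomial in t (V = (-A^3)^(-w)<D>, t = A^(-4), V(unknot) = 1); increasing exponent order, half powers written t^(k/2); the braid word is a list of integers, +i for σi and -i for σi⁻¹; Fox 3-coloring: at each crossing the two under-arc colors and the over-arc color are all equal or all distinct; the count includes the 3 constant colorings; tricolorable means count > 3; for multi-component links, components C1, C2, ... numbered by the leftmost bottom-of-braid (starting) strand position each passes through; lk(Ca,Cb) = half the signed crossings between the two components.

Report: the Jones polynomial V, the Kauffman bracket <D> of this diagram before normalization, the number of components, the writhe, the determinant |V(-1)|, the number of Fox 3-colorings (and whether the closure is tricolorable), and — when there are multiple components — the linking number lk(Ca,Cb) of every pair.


V(t) = t^-1 + 2t - t^2 + 2t^3 - t^4 + t^5
bracket: -A^-17 + A^-13 - 2A^-9 + A^-5 - 2A^-1 - A^7, w = +1
3 components, writhe +1, over 9 crossings
lk(C1,C2) = -1
linking number lk(C1,C3) = 0
lk(C2,C3): +2
det 8, colorings 3 of 3^9 — not tricolorable
observation: the span of V is 6, within the link bound 9 + 3 - 1


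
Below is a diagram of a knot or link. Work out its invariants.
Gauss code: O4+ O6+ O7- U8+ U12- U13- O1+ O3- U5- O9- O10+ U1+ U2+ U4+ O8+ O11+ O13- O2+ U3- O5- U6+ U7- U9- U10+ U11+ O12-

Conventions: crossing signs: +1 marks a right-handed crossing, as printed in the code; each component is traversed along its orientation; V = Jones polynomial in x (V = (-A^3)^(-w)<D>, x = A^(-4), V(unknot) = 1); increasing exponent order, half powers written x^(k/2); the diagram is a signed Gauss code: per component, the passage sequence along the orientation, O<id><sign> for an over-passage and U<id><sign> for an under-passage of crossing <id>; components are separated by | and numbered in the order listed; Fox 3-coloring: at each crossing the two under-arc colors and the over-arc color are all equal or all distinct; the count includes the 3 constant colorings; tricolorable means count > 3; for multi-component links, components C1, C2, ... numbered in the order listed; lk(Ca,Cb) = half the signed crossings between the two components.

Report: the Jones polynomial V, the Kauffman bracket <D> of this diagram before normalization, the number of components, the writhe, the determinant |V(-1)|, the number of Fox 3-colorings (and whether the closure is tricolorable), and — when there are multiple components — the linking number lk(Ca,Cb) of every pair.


V = x^-2 - x^-1 + 1 - x + x^2
<D> = -A^-5 + A^-1 - A^3 + A^7 - A^11 (w = +1)
1 component over 13 crossings, w = +1
3 Fox colorings among 3^13, |V(-1)| = 5: not tricolorable
why: w = +1 shifts under R1 moves; the (-A^3)^(-1) factor cancels that in V


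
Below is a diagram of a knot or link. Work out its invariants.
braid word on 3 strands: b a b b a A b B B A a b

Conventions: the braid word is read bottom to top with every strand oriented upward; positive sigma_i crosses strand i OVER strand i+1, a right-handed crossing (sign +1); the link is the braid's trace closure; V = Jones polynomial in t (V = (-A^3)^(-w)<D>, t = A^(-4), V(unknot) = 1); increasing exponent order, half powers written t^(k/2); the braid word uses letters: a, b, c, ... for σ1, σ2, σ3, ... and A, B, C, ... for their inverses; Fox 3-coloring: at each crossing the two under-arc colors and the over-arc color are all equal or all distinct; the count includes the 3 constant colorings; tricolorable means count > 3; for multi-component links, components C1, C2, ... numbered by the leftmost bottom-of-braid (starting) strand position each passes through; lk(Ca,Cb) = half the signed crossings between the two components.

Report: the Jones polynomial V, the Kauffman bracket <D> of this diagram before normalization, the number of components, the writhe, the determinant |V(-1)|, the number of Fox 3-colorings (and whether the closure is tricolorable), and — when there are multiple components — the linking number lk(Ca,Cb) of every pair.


V = t + t^3 - t^4
<D> = -A^-4 + 1 + A^8 (w = +4)
1 component over 12 crossings, w = +4
9 Fox colorings among 3^12, |V(-1)| = 3: tricolorable
why: det 3 = |V(-1)|; divisible by 3, so tricolorable


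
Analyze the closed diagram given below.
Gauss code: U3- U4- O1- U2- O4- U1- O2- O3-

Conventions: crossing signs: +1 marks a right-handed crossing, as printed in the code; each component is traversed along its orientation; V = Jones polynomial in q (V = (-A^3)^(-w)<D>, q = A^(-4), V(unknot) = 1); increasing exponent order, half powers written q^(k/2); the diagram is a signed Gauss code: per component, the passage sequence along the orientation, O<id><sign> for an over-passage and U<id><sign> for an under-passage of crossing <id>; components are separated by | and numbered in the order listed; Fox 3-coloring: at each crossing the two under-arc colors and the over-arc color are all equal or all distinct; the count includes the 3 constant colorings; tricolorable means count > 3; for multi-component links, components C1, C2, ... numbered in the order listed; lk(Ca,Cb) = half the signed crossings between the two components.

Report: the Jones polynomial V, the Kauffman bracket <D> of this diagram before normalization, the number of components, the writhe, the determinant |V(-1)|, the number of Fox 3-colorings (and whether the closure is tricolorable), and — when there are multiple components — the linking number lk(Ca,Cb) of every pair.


V(q) = -q^-4 + q^-3 + q^-1
bracket: A^-8 + 1 - A^4, w = -4
1 component, writhe -4, over 4 crossings
det 3, colorings 9 of 3^4 — tricolorable
observation: |V(-1)| = 3: so tricolorable, since 3 divides 3


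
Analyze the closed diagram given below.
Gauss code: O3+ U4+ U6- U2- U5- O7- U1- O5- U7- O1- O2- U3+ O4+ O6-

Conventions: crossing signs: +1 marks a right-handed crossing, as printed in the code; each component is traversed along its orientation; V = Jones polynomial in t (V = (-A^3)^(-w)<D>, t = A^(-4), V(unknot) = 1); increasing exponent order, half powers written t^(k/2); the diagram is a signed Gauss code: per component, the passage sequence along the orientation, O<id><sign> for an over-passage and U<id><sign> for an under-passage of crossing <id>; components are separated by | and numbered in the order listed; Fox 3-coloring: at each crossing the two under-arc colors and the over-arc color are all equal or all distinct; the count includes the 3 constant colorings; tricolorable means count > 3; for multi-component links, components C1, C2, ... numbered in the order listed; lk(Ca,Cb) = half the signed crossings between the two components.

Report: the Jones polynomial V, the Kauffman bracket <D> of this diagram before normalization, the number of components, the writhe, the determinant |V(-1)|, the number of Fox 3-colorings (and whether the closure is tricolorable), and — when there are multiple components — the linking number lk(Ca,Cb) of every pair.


V(t) = -t^-4 + t^-3 + t^-1
bracket: -A^-5 - A^3 + A^7, w = -3
1 component, writhe -3, over 7 crossings
det 3, colorings 9 of 3^7 — tricolorable
observation: V spans 3 powers of t: at least 3 crossings in any diagram


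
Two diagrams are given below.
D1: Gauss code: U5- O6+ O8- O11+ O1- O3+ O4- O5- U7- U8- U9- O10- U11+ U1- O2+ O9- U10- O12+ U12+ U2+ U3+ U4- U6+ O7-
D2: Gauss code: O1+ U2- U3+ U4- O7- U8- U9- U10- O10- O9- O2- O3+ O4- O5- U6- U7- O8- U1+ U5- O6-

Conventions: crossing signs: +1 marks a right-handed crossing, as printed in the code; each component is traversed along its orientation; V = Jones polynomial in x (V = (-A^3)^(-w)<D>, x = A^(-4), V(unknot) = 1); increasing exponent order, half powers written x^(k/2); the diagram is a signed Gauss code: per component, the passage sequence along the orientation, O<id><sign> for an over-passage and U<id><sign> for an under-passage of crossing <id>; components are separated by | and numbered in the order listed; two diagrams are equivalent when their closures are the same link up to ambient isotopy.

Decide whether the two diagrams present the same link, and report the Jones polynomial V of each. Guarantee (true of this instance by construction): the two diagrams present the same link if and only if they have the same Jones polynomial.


equivalent: no
D1 (bracket A^-6; 12 crossings at w = -2): V = 1
D2 (bracket A^-14 - A^-10 + 2A^-6 - A^-2 + A^2 - A^6; 10 crossings at w = -6): V = -x^-6 + x^-5 - x^-4 + 2x^-3 - x^-2 + x^-1
key observation: V(x) takes 2 values over 2 diagrams, fixing the grouping


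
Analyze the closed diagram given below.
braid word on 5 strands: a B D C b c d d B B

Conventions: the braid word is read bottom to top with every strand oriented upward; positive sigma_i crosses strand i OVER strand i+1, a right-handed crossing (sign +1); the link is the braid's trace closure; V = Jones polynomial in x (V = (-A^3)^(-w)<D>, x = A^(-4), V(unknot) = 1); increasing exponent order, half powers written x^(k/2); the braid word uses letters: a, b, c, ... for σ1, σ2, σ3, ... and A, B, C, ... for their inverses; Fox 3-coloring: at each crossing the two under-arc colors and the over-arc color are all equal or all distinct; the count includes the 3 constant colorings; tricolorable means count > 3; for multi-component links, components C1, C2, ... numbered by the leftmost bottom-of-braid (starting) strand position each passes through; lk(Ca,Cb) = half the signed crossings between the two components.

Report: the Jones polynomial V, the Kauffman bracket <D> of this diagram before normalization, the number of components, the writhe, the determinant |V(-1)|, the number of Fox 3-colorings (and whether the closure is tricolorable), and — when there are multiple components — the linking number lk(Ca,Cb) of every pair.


V(x) = -x^-4 + x^-3 + x^-1
bracket: A^4 + A^12 - A^16, w = 0
1 component, writhe 0, over 10 crossings
det 3, colorings 9 of 3^10 — tricolorable
observation: the span of V is 3, forcing >= 3 crossings in any diagram


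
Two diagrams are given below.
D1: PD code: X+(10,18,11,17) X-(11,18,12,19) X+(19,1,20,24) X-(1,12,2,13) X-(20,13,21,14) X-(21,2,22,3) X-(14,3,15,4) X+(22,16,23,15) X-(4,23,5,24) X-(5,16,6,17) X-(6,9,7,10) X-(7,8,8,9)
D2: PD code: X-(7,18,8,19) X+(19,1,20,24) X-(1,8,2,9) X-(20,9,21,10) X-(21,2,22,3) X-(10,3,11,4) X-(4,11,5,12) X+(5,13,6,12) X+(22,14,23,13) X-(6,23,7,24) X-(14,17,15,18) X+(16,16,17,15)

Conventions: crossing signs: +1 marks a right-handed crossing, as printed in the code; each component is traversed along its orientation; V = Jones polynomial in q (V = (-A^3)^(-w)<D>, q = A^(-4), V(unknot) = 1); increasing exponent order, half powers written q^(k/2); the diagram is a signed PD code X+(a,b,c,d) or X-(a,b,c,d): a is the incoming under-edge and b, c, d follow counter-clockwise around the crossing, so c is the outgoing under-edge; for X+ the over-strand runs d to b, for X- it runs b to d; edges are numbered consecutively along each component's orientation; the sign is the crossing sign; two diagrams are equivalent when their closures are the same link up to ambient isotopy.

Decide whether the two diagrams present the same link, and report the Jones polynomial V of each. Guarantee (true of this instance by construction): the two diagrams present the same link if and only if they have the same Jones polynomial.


same link: yes
V(D1) = -q^-6 + q^-5 - q^-4 + 2q^-3 - q^-2 + q^-1  [12 crossings, <D> = A^-14 - A^-10 + 2A^-6 - A^-2 + A^2 - A^6, w = -6]
D2 (bracket A^-8 - A^-4 + 2 - A^4 + A^8 - A^12; 12 crossings at w = -4): V = -q^-6 + q^-5 - q^-4 + 2q^-3 - q^-2 + q^-1
note: from 12 to 12 crossings by R-moves: one link, two diagrams


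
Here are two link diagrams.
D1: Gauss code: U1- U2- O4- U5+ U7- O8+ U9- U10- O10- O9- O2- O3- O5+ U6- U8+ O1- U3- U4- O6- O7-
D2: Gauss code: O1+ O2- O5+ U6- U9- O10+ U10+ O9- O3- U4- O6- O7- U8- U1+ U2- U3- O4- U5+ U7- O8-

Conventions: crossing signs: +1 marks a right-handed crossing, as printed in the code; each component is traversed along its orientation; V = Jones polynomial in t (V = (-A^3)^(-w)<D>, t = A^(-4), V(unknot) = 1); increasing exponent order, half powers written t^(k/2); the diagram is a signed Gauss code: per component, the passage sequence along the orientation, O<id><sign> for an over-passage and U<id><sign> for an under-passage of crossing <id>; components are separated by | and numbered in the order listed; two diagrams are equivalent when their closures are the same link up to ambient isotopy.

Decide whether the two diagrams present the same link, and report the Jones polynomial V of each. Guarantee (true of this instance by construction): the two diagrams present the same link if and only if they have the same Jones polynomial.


equivalent: yes
D1 (bracket A^-14 - A^-10 + 2A^-6 - A^-2 + A^2 - A^6; 10 crossings at w = -6): V = -t^-6 + t^-5 - t^-4 + 2t^-3 - t^-2 + t^-1
D2 (bracket A^-8 - A^-4 + 2 - A^4 + A^8 - A^12; 10 crossings at w = -4): V = -t^-6 + t^-5 - t^-4 + 2t^-3 - t^-2 + t^-1
key observation: all 2 diagrams share one V(t), hence one class


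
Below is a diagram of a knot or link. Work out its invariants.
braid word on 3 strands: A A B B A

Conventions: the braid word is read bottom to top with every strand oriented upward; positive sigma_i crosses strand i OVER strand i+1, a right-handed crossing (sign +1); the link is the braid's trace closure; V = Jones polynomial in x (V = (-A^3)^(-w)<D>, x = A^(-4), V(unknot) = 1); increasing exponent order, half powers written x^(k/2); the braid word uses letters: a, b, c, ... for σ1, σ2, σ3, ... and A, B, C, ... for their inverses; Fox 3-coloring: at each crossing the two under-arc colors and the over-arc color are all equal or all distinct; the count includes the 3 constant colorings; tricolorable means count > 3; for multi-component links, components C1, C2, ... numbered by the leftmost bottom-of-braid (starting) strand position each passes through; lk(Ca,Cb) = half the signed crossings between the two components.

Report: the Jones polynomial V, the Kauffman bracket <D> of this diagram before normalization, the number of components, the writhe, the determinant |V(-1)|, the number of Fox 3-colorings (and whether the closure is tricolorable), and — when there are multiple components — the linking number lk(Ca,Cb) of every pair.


Jones polynomial: V(x) = x^(-13/2) - x^(-11/2) + x^(-9/2) - 2x^(-7/2) - x^(-3/2)
<D> = A^-9 + 2A^-1 - A^3 + A^7 - A^11; writhe -5
components 2, writhe -5 (5 crossings)
linking number lk(C1,C2) = -1
3-colorings: 9 of 3^5, det 6 — tricolorable
note: w = -5 (over 5 crossings) is diagram-only; (-A^3)^(5) removes it from V


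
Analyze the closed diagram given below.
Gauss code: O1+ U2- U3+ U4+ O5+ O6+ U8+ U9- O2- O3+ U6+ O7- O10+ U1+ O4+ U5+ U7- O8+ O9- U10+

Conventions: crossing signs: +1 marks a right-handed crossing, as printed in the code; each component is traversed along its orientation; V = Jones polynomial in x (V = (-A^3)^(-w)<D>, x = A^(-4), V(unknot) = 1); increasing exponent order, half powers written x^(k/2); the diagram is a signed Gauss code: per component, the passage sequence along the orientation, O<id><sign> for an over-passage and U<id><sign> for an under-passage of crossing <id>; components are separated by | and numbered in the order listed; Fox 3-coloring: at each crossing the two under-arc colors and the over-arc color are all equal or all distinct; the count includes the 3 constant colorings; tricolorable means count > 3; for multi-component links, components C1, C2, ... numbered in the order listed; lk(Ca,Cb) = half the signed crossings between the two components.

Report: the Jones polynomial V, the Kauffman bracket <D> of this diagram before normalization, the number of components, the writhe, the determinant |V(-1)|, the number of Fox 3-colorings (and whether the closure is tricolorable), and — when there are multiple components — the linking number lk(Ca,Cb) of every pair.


Jones polynomial: V(x) = x + x^3 - x^4
<D> = -A^-4 + 1 + A^8; writhe +4
components 1, writhe +4 (10 crossings)
3-colorings: 9 of 3^10, det 3 — tricolorable
note: |V(-1)| = 3: so tricolorable, since 3 divides 3


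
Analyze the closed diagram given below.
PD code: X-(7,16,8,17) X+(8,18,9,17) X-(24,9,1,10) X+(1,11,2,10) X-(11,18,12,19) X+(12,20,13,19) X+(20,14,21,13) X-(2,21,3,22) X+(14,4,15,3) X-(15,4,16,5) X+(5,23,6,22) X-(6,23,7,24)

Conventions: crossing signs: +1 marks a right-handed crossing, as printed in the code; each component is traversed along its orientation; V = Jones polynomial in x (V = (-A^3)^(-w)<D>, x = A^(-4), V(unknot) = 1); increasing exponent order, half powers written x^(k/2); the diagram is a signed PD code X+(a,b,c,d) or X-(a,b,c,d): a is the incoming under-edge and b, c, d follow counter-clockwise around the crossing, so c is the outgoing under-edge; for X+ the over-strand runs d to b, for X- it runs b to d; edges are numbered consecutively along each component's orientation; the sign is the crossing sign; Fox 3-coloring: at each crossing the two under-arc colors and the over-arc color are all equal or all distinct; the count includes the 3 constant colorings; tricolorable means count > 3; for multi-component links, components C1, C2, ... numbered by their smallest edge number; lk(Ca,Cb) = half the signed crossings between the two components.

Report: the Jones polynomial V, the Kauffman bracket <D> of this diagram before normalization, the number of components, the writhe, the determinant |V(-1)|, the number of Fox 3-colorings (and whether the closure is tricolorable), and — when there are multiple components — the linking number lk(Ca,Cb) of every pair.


V = 1
<D> = 1 (w = 0)
1 component over 12 crossings, w = 0
3 Fox colorings among 3^12, |V(-1)| = 1: not tricolorable
why: w = 0 shifts under R1 moves; the (-A^3)^(0) factor cancels that in V


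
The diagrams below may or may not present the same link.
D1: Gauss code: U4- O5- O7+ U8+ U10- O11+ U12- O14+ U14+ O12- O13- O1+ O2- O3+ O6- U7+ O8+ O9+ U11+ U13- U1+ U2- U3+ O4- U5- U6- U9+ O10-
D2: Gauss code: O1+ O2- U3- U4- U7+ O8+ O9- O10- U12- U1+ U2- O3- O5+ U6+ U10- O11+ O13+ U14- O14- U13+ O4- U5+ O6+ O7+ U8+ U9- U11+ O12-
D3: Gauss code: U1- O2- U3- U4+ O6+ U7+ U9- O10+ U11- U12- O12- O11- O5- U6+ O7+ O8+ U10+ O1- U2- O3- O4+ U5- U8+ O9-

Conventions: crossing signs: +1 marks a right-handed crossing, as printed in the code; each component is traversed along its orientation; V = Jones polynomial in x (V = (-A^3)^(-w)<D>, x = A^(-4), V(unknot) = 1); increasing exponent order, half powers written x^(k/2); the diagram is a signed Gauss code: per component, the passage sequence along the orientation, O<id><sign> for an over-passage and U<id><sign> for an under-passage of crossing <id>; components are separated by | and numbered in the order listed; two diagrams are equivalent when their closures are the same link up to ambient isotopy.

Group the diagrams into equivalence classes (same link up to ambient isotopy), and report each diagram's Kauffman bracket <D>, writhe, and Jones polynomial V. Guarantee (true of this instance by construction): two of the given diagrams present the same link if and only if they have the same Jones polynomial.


grouping into links: {D1, D2, D3}
V(D1) = -x^-3 + 2x^-2 - 2x^-1 + 3 - 2x + 2x^2 - x^3  (w 0, c 14, <D> = -A^-12 + 2A^-8 - 2A^-4 + 3 - 2A^4 + 2A^8 - A^12)
V(D2) = -x^-3 + 2x^-2 - 2x^-1 + 3 - 2x + 2x^2 - x^3  (w 0, c 14, <D> = -A^-12 + 2A^-8 - 2A^-4 + 3 - 2A^4 + 2A^8 - A^12)
D3 (bracket -A^-18 + 2A^-14 - 2A^-10 + 3A^-6 - 2A^-2 + 2A^2 - A^6; 12 crossings at w = -2): V = -x^-3 + 2x^-2 - 2x^-1 + 3 - 2x + 2x^2 - x^3
why: all 3 diagrams share one V(x), hence one class


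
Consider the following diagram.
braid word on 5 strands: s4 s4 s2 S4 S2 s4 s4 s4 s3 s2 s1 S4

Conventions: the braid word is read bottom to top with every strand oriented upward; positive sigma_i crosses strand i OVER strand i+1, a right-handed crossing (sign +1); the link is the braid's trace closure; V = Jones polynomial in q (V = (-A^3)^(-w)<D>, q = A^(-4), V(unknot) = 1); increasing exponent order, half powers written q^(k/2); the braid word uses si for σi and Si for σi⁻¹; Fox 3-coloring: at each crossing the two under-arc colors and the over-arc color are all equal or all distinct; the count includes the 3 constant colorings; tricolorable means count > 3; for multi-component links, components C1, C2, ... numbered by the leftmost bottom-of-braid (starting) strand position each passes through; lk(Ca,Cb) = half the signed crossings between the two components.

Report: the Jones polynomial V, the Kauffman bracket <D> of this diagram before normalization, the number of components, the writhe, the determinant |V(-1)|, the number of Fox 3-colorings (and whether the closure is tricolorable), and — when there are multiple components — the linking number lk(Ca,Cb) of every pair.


V = q + q^3 - q^4
<D> = -A^2 + A^6 + A^14 (w = +6)
1 component over 12 crossings, w = +6
9 Fox colorings among 3^12, |V(-1)| = 3: tricolorable
why: |V(-1)| = 3: so tricolorable, since 3 divides 3


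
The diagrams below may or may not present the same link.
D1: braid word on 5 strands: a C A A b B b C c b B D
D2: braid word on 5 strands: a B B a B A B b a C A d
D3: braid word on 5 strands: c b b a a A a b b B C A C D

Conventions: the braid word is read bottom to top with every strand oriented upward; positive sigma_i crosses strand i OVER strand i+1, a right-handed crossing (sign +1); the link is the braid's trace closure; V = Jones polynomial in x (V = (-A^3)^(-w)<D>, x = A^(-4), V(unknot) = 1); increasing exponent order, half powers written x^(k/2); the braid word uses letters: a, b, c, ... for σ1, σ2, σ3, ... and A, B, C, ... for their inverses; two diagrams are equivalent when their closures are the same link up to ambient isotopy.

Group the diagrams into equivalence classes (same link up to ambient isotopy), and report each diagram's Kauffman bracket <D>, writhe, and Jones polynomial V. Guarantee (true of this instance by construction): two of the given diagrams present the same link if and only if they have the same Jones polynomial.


classes: {D1} | {D2} | {D3}
V(D1) = 1  [12 crossings, <D> = A^-6, w = -2]
V(D2) = -x^-4 + x^-3 + x^-1  [12 crossings, <D> = A^-2 + A^6 - A^10, w = -2]
V(D3) = x - x^2 + 2x^3 - x^4 + x^5 - x^6  (w +2, c 14, <D> = -A^-18 + A^-14 - A^-10 + 2A^-6 - A^-2 + A^2)
insight: V(x) takes 3 values over 3 diagrams, fixing the grouping


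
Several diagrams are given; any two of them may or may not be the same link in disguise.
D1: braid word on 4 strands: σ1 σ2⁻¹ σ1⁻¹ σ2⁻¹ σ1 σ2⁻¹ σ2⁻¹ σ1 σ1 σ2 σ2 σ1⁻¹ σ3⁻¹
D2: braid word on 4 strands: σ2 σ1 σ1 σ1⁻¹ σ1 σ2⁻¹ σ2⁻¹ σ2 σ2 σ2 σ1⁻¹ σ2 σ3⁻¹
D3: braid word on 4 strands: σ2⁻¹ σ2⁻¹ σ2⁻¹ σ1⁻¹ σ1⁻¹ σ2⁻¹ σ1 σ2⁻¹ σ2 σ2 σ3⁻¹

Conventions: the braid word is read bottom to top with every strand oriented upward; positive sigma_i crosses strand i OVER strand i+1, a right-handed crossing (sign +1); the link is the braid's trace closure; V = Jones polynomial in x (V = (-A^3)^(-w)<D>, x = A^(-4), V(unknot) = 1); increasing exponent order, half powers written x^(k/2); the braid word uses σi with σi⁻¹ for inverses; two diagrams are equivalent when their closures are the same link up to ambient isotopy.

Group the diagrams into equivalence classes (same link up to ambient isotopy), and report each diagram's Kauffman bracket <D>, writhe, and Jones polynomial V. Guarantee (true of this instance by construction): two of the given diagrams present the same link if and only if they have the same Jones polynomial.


equivalence classes: {D1} | {D2} | {D3}
D1 (bracket A^-15 - 2A^-11 + 2A^-7 - 3A^-3 + 2A - 2A^5 + A^9; 13 crossings at w = -1): V = -x^-3 + 2x^-2 - 2x^-1 + 3 - 2x + 2x^2 - x^3
D2 (bracket A^-15 - A^-11 + A^-7 - 2A^-3 + A - A^5; 13 crossings at w = +3): V = x - x^2 + 2x^3 - x^4 + x^5 - x^6
D3 (bracket -A^-11 + A^-7 - 2A^-3 + A - A^5 + A^9; 11 crossings at w = -5): V = -x^-6 + x^-5 - x^-4 + 2x^-3 - x^-2 + x^-1
key observation: V(x) takes 3 values over 3 diagrams, fixing the grouping


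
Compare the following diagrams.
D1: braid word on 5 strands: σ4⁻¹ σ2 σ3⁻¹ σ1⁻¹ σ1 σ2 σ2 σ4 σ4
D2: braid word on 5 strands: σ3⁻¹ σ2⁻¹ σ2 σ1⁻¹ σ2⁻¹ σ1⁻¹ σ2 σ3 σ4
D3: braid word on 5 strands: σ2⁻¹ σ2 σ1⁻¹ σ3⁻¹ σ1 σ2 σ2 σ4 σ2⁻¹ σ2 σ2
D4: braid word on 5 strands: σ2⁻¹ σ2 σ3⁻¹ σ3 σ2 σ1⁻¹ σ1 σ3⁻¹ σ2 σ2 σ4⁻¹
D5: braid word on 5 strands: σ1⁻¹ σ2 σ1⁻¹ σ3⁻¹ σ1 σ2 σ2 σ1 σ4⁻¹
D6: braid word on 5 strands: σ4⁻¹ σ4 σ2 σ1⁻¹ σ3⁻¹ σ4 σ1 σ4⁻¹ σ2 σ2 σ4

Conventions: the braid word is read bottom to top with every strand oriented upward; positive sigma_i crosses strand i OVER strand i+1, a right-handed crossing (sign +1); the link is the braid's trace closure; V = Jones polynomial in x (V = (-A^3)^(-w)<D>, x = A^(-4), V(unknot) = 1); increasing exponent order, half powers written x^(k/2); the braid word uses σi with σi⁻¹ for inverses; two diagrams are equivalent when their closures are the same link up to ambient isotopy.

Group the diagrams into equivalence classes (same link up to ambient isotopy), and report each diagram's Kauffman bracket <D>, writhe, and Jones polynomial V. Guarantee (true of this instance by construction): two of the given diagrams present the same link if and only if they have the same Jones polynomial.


equivalence classes: {D1, D3, D4, D5, D6} | {D2}
D1 (bracket -A^-9 + A^-1 + A^3 + A^7; 9 crossings at w = +3): V = -x^(1/2) - x^(3/2) - x^(5/2) + x^(9/2)
D2 (bracket A^-5 + A^-1; 9 crossings at w = -1): V = -x^(-1/2) - x^(1/2)
V(D3) = -x^(1/2) - x^(3/2) - x^(5/2) + x^(9/2)  [11 crossings, <D> = -A^-9 + A^-1 + A^3 + A^7, w = +3]
D4 (bracket -A^-15 + A^-7 + A^-3 + A; 11 crossings at w = +1): V = -x^(1/2) - x^(3/2) - x^(5/2) + x^(9/2)
D5 (bracket -A^-15 + A^-7 + A^-3 + A; 9 crossings at w = +1): V = -x^(1/2) - x^(3/2) - x^(5/2) + x^(9/2)
V(D6) = -x^(1/2) - x^(3/2) - x^(5/2) + x^(9/2)  [11 crossings, <D> = -A^-9 + A^-1 + A^3 + A^7, w = +3]
key observation: 2 classes among 6 diagrams; unequal V(x) rules out equality


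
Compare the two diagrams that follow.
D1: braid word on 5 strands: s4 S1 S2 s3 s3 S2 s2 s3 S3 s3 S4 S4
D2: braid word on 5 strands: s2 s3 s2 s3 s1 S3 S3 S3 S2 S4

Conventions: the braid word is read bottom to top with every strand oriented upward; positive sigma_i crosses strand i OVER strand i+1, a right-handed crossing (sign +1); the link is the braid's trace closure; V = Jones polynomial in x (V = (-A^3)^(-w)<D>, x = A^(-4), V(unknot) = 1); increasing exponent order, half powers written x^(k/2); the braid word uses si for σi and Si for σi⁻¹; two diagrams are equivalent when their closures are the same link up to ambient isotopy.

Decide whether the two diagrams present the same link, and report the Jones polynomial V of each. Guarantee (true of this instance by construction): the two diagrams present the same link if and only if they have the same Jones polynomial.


equivalent: no
V(D1) = x + x^3 - x^4  (w 0, c 12, <D> = -A^-16 + A^-12 + A^-4)
D2 (bracket 1; 10 crossings at w = 0): V = 1
why: comparing 2 Jones polynomials yields 2 groups


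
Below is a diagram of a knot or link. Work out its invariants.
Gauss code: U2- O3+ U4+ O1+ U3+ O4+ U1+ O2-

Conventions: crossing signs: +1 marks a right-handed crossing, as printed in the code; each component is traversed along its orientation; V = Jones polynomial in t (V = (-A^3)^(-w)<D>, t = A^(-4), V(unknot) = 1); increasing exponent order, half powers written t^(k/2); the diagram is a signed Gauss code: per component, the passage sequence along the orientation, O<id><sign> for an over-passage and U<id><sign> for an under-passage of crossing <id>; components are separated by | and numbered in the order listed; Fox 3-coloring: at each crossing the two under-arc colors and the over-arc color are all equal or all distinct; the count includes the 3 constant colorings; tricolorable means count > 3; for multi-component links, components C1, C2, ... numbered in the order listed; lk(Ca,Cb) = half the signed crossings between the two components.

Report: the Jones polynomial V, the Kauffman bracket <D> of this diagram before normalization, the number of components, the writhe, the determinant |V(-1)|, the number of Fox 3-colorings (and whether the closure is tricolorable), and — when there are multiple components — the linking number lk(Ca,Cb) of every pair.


Jones polynomial: V(t) = t + t^3 - t^4
<D> = -A^-10 + A^-6 + A^2; writhe +2
components 1, writhe +2 (4 crossings)
3-colorings: 9 of 3^4, det 3 — tricolorable
note: V spans 3 powers of t: at least 3 crossings in any diagram


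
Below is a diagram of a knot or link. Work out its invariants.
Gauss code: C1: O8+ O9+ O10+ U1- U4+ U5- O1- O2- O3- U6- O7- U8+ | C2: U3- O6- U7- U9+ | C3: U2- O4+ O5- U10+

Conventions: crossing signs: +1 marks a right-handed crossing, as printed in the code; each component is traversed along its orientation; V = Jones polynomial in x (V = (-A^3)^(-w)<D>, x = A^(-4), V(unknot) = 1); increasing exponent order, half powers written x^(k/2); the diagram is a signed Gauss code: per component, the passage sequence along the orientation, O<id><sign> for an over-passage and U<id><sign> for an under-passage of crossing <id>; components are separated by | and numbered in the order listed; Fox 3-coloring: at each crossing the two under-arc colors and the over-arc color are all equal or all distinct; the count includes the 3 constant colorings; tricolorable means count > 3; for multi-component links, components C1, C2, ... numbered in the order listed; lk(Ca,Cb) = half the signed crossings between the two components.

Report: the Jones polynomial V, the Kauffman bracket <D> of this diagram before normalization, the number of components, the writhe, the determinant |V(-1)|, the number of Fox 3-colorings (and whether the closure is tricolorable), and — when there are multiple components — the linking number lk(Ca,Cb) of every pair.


V = x^-3 + x^-2 + x^-1 + 1
<D> = A^-6 + A^-2 + A^2 + A^6 (w = -2)
3 components over 10 crossings, w = -2
lk(C1,C2): -1
lk(C1,C3) = 0
linking number lk(C2,C3) = 0
9 Fox colorings among 3^10, |V(-1)| = 0: tricolorable
why: summing lk over 3 pairs gives -1


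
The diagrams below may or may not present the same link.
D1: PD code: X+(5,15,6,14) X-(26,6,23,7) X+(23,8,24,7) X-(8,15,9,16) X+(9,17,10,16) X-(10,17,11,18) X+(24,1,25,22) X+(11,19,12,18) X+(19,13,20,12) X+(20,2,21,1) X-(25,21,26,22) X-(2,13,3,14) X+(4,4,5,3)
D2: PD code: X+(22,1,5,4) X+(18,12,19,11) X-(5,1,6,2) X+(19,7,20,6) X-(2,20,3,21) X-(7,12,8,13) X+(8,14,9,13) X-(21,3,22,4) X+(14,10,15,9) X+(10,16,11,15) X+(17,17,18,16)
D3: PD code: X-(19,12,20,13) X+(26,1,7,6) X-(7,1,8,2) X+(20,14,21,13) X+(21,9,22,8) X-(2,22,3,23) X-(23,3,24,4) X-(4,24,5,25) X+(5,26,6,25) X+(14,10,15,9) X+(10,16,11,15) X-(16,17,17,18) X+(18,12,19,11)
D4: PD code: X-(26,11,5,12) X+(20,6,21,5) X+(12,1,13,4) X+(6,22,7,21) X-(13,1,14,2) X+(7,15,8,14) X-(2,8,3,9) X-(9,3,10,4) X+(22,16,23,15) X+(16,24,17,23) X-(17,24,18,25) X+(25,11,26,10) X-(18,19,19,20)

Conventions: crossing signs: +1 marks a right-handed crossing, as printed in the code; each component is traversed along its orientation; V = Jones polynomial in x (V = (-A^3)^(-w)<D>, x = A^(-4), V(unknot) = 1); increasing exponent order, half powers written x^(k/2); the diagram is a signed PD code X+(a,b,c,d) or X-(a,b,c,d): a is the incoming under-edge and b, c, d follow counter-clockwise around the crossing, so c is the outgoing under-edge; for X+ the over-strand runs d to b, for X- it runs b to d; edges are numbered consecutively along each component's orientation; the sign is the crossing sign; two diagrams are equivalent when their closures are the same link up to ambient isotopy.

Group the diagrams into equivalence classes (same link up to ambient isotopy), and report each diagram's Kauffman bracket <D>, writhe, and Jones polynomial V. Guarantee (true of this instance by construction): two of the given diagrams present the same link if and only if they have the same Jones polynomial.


classes: {D1} | {D2, D3, D4}
V(D1) = -x^(-1/2) - x^(1/2)  [13 crossings, <D> = A^7 + A^11, w = +3]
D2 (bracket -A^-5 + A^-1 - A^3 + 2A^7 + A^15; 11 crossings at w = +3): V = -x^(-3/2) - 2x^(1/2) + x^(3/2) - x^(5/2) + x^(7/2)
D3 (bracket -A^-11 + A^-7 - A^-3 + 2A + A^9; 13 crossings at w = +1): V = -x^(-3/2) - 2x^(1/2) + x^(3/2) - x^(5/2) + x^(7/2)
V(D4) = -x^(-3/2) - 2x^(1/2) + x^(3/2) - x^(5/2) + x^(7/2)  [13 crossings, <D> = -A^-11 + A^-7 - A^-3 + 2A + A^9, w = +1]
note: 2 classes among 4 diagrams; unequal V(x) rules out equality


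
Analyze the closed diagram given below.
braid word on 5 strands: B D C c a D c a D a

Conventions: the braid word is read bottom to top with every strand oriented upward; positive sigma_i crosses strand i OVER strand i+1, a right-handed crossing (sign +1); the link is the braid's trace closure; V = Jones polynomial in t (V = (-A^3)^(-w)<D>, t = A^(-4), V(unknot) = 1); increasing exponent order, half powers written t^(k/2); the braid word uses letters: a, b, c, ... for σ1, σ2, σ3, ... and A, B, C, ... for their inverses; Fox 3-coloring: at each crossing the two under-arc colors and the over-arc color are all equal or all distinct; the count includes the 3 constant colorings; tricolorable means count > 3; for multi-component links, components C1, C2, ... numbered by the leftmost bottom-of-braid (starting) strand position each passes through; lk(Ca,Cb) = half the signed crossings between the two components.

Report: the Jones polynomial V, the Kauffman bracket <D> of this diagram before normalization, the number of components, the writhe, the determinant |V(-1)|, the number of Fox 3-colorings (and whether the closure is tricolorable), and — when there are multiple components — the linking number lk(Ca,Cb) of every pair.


V = -t^-3 + t^-2 - t^-1 + 3 - t + t^2 - t^3
<D> = -A^-12 + A^-8 - A^-4 + 3 - A^4 + A^8 - A^12 (w = 0)
1 component over 10 crossings, w = 0
27 Fox colorings among 3^10, |V(-1)| = 9: tricolorable
why: w = 0 (over 10 crossings) is diagram-only; (-A^3)^(0) removes it from V


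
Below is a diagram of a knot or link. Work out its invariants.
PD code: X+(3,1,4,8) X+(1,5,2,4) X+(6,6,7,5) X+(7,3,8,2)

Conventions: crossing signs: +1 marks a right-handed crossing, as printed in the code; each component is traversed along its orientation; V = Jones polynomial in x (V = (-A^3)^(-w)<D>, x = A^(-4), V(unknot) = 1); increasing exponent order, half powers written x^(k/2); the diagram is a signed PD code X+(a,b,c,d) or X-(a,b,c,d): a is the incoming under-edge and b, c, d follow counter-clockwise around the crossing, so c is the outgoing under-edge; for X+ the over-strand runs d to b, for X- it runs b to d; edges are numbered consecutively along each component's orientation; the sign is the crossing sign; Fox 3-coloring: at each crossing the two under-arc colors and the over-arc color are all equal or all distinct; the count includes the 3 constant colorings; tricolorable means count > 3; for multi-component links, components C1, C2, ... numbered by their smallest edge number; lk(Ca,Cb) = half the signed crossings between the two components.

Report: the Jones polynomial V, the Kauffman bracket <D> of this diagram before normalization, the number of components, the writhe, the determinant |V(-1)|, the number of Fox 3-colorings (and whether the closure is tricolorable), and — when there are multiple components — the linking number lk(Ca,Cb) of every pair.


V(x) = x + x^3 - x^4
bracket: -A^-4 + 1 + A^8, w = +4
1 component, writhe +4, over 4 crossings
det 3, colorings 9 of 3^4 — tricolorable
observation: det 3 = |V(-1)|; divisible by 3, so tricolorable


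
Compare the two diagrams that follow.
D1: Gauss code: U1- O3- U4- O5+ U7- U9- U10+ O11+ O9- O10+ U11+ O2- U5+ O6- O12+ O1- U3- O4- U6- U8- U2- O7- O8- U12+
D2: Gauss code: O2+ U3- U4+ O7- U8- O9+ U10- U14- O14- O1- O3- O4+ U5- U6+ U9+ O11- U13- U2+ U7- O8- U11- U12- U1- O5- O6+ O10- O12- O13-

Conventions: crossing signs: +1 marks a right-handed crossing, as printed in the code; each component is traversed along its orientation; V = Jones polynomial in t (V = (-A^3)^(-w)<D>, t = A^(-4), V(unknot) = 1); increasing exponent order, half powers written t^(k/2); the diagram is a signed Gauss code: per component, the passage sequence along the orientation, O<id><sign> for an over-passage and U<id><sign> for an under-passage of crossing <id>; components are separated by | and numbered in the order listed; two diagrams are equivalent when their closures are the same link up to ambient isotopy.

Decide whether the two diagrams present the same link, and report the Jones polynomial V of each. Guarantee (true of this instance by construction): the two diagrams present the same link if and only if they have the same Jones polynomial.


equivalent: yes
V(D1) = -t^-6 + t^-5 - t^-4 + 2t^-3 - t^-2 + t^-1  (w -4, c 12, <D> = A^-8 - A^-4 + 2 - A^4 + A^8 - A^12)
D2 (bracket A^-14 - A^-10 + 2A^-6 - A^-2 + A^2 - A^6; 14 crossings at w = -6): V = -t^-6 + t^-5 - t^-4 + 2t^-3 - t^-2 + t^-1
why: from 12 to 14 crossings by R-moves: one link, two diagrams


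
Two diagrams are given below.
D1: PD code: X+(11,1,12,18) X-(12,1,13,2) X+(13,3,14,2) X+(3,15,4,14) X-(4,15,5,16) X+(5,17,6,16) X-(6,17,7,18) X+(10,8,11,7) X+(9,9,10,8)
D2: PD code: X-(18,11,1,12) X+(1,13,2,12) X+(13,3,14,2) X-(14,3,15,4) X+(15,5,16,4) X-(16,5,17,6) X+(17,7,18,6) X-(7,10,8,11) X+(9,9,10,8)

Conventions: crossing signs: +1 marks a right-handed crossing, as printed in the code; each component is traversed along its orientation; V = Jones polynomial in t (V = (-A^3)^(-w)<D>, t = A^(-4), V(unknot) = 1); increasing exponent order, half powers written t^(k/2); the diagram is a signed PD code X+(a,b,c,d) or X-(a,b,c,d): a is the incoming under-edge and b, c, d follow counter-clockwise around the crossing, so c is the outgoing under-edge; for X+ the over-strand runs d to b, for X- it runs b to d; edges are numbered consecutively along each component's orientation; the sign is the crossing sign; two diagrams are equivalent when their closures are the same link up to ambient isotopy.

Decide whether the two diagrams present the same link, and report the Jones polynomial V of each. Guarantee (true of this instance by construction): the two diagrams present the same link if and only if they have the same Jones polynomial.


equivalent: yes
V(D1) = 1  (w +3, c 9, <D> = -A^9)
V(D2) = 1  [9 crossings, <D> = -A^3, w = +1]
key observation: from 9 to 9 crossings by R-moves: one link, two diagrams


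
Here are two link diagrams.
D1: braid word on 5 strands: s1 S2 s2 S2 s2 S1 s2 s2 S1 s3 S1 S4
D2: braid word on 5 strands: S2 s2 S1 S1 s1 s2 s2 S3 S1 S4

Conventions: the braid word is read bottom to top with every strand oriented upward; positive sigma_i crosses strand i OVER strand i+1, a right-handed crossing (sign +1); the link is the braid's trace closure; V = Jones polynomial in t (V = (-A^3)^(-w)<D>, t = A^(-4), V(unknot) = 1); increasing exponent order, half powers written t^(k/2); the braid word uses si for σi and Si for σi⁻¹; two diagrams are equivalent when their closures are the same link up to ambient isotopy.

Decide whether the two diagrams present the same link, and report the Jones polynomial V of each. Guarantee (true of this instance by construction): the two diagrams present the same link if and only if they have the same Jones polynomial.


same link: yes
V(D1) = t^-2 + 2 + t^2  [12 crossings, <D> = A^-8 + 2 + A^8, w = 0]
V(D2) = t^-2 + 2 + t^2  (w -2, c 10, <D> = A^-14 + 2A^-6 + A^2)
note: Markov moves rewrite D1 (12 crossings) into D2 (10)


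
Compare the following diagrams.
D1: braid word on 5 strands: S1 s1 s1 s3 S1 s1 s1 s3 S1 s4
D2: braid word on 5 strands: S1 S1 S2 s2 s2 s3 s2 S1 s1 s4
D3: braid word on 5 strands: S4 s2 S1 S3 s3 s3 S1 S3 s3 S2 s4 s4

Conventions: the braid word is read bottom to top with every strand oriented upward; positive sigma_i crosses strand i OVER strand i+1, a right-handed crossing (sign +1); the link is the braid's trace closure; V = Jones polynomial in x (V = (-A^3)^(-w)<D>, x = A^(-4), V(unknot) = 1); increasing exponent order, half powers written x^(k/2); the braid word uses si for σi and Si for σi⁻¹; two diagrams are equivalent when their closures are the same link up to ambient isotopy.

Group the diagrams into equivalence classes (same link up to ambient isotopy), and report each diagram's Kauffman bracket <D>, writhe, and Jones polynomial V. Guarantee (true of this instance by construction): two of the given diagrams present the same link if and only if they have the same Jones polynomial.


grouping into links: {D1} | {D2} | {D3}
V(D1) = 1 + x + x^2 + x^3  (w +4, c 10, <D> = 1 + A^4 + A^8 + A^12)
D2 (bracket A^-2 + 2A^6 + A^14; 10 crossings at w = +2): V = x^-2 + 2 + x^2
V(D3) = x^-3 + x^-2 + x^-1 + 1  [12 crossings, <D> = 1 + A^4 + A^8 + A^12, w = 0]
why: 3 classes among 3 diagrams; unequal V(x) rules out equality
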